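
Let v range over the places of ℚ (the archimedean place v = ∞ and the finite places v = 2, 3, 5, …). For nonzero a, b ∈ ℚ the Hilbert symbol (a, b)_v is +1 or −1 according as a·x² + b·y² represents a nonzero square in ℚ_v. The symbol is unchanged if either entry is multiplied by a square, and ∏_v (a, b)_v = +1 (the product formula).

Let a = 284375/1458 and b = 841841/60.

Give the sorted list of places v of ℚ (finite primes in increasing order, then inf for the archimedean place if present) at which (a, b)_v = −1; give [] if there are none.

(a, b) ≡ (910, 15015) mod (ℚ^×)²; places V = {2, 3, 5, 7, 11, 13, 29, ∞}.
(a,b)_∞: sgn(910)=+, sgn(15015)=+, so +1.
(a,b)_3: α=-6, u≡1; β=-1, v≡1 (mod 3); (1|3)=+1, (1|3)=+1; sign (−1)^0·+1^-1·+1^-6 = +1.
(a,b)_2: α=-1, β=-2; u≡7, v≡7 (mod 8); ε(u)ε(v)=1·1, αω(v)=-1·0, βω(u)=-2·0; sum ≡ 1  ⇒  -1.
(a,b)_13: α=1, u≡11; β=1, v≡7 (mod 13); (11|13)=-1, (7|13)=-1; sign (−1)^0·-1^1·-1^1 = +1.
(a,b)_11: α=0, u≡6; β=1, v≡3 (mod 11); (6|11)=-1, (3|11)=+1; sign (−1)^0·-1^1·+1^0 = -1.
(a,b)_29: α=0, u≡11; β=2, v≡22 (mod 29); (11|29)=-1, (22|29)=+1; sign (−1)^0·-1^2·+1^0 = +1.
(a,b)_7: α=1, u≡2; β=1, v≡6 (mod 7); (2|7)=+1, (6|7)=-1; sign (−1)^1·+1^1·-1^1 = +1.
(a,b)_5: α=5, u≡2; β=-1, v≡3 (mod 5); (2|5)=-1, (3|5)=-1; sign (−1)^0·-1^-1·-1^5 = +1.
(910, 15015 / ℚ) ramifies at {2, 11}: a division algebra.

[2, 11]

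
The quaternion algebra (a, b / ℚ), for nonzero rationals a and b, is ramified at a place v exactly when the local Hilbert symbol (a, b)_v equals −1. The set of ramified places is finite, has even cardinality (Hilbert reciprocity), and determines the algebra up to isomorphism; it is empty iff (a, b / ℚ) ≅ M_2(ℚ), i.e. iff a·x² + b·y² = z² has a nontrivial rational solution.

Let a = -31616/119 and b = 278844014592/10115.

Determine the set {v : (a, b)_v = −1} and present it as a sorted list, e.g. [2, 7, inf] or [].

[3, 7, 17, 29]

Mod squares: a ≡ -58786, b ≡ 16546530. Check v ∈ {∞, 2, 3, 5, 7, 11, 13, 17, 19, 29}.
v=17: a=17^-1·(≡3), b=17^-2·(≡11) mod 17; (3|17)=-1, (11|17)=-1; (−1)^{-1·-2·8}·(-1)^-2·(-1)^-1 = -1.
v=3: a=3^0·(≡2), b=3^3·(≡1) mod 3; (2|3)=-1, (1|3)=+1; (−1)^{0·3·1}·(-1)^3·(+1)^0 = -1.
v=29: a=29^0·(≡27), b=29^1·(≡24) mod 29; (27|29)=-1, (24|29)=+1; (−1)^{0·1·14}·(-1)^1·(+1)^0 = -1.
v=∞: -58786 < 0 and 16546530 > 0  ⇒  (a,b)_∞ = +1.
v=7: a=7^-1·(≡1), b=7^-1·(≡1) mod 7; (1|7)=+1, (1|7)=+1; (−1)^{-1·-1·3}·(+1)^-1·(+1)^-1 = -1.
v=11: a=11^0·(≡1), b=11^1·(≡8) mod 11; (1|11)=+1, (8|11)=-1; (−1)^{0·1·5}·(+1)^1·(-1)^0 = +1.
v=2: v_2(a)=7, v_2(b)=17; units ≡ 7, 1 (mod 8); ε·ε+αω+βω = 1·0+7·0+17·0 ≡ 0  ⇒  (a,b)_2 = +1.
v=13: a=13^1·(≡6), b=13^1·(≡5) mod 13; (6|13)=-1, (5|13)=-1; (−1)^{1·1·6}·(-1)^1·(-1)^1 = +1.
v=19: a=19^1·(≡13), b=19^1·(≡11) mod 19; (13|19)=-1, (11|19)=+1; (−1)^{1·1·9}·(-1)^1·(+1)^1 = +1.
v=5: a=5^0·(≡1), b=5^-1·(≡4) mod 5; (1|5)=+1, (4|5)=+1; (−1)^{0·-1·2}·(+1)^-1·(+1)^0 = +1.
|Ram(-58786, 16546530)| = 4, even; anisotropic at {3, 7, 17, 29}.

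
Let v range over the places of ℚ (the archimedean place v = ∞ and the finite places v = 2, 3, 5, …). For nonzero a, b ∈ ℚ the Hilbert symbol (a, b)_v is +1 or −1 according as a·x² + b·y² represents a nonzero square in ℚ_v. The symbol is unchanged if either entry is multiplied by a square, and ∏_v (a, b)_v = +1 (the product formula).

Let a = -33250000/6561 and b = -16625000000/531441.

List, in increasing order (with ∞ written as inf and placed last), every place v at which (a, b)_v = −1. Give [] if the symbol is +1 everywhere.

[2, 5, 19, inf]

(a, b) ≡ (-133, -665) mod (ℚ^×)²; places V = {2, 3, 5, 7, 19, ∞}.
(a,b)_5: α=6, u≡2; β=9, v≡3 (mod 5); (2|5)=-1, (3|5)=-1; sign (−1)^0·-1^9·-1^6 = -1.
(a,b)_19: α=1, u≡15; β=1, v≡18 (mod 19); (15|19)=-1, (18|19)=-1; sign (−1)^1·-1^1·-1^1 = -1.
(a,b)_∞: sgn(-133)=−, sgn(-665)=−, so -1.
(a,b)_2: α=4, β=6; u≡3, v≡7 (mod 8); ε(u)ε(v)=1·1, αω(v)=4·0, βω(u)=6·1; sum ≡ 1  ⇒  -1.
(a,b)_3: α=-8, u≡2; β=-12, v≡1 (mod 3); (2|3)=-1, (1|3)=+1; sign (−1)^0·-1^-12·+1^-8 = +1.
(a,b)_7: α=1, u≡2; β=1, v≡5 (mod 7); (2|7)=+1, (5|7)=-1; sign (−1)^1·+1^1·-1^1 = +1.
|Ram(-133, -665)| = 4, even; anisotropic at {2, 5, 19, ∞}.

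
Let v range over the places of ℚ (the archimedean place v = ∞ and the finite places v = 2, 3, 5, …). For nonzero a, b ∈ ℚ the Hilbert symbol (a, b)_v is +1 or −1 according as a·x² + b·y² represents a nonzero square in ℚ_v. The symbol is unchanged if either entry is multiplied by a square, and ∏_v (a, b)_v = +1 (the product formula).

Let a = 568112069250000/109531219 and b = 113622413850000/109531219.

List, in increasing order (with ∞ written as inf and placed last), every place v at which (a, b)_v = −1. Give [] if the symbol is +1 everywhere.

[2, 5, 11, 19]

Mod squares: a ≡ 4807, b ≡ 24035. Check v ∈ {∞, 2, 3, 5, 7, 11, 19, 23, 37}.
v=23: a=23^1·(≡4), b=23^1·(≡10) mod 23; (4|23)=+1, (10|23)=-1; (−1)^{1·1·11}·(+1)^1·(-1)^1 = +1.
v=7: a=7^-8·(≡6), b=7^-8·(≡4) mod 7; (6|7)=-1, (4|7)=+1; (−1)^{-8·-8·3}·(-1)^-8·(+1)^-8 = +1.
v=5: a=5^6·(≡3), b=5^5·(≡3) mod 5; (3|5)=-1, (3|5)=-1; (−1)^{6·5·2}·(-1)^5·(-1)^6 = -1.
v=19: a=19^-1·(≡9), b=19^-1·(≡17) mod 19; (9|19)=+1, (17|19)=+1; (−1)^{-1·-1·9}·(+1)^-1·(+1)^-1 = -1.
v=∞: 4807 > 0 and 24035 > 0  ⇒  (a,b)_∞ = +1.
v=3: a=3^8·(≡1), b=3^8·(≡2) mod 3; (1|3)=+1, (2|3)=-1; (−1)^{8·8·1}·(+1)^8·(-1)^8 = +1.
v=11: a=11^1·(≡7), b=11^1·(≡8) mod 11; (7|11)=-1, (8|11)=-1; (−1)^{1·1·5}·(-1)^1·(-1)^1 = -1.
v=2: v_2(a)=4, v_2(b)=4; units ≡ 7, 3 (mod 8); ε·ε+αω+βω = 1·1+4·1+4·0 ≡ 1  ⇒  (a,b)_2 = -1.
v=37: a=37^2·(≡7), b=37^2·(≡31) mod 37; (7|37)=+1, (31|37)=-1; (−1)^{2·2·18}·(+1)^2·(-1)^2 = +1.
|Ram(4807, 24035)| = 4, even; anisotropic at {2, 5, 11, 19}.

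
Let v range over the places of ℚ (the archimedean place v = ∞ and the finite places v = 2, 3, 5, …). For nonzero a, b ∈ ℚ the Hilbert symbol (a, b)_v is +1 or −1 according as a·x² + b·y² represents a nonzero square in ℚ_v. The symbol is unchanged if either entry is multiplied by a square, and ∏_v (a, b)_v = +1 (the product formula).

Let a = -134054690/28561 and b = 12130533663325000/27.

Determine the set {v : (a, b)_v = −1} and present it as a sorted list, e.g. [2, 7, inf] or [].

(a, b) ≡ (-22610, 3990) mod (ℚ^×)²; places V = {2, 3, 5, 7, 11, 13, 17, 19, ∞}.
(a,b)_11: α=2, u≡6; β=2, v≡2 (mod 11); (6|11)=-1, (2|11)=-1; sign (−1)^0·-1^2·-1^2 = +1.
(a,b)_13: α=-4, u≡10; β=0, v≡1 (mod 13); (10|13)=+1, (1|13)=+1; sign (−1)^0·+1^0·+1^-4 = +1.
(a,b)_∞: sgn(-22610)=−, sgn(3990)=+, so +1.
(a,b)_7: α=3, u≡1; β=1, v≡3 (mod 7); (1|7)=+1, (3|7)=-1; sign (−1)^1·+1^1·-1^3 = +1.
(a,b)_19: α=1, u≡16; β=3, v≡7 (mod 19); (16|19)=+1, (7|19)=+1; sign (−1)^1·+1^3·+1^1 = -1.
(a,b)_5: α=1, u≡2; β=5, v≡2 (mod 5); (2|5)=-1, (2|5)=-1; sign (−1)^0·-1^5·-1^1 = +1.
(a,b)_3: α=0, u≡1; β=-3, v≡1 (mod 3); (1|3)=+1, (1|3)=+1; sign (−1)^0·+1^-3·+1^0 = +1.
(a,b)_17: α=1, u≡16; β=4, v≡10 (mod 17); (16|17)=+1, (10|17)=-1; sign (−1)^0·+1^4·-1^1 = -1.
(a,b)_2: α=1, β=3; u≡7, v≡3 (mod 8); ε(u)ε(v)=1·1, αω(v)=1·1, βω(u)=3·0; sum ≡ 0  ⇒  +1.
|Ram(-22610, 3990)| = 2, even; anisotropic at {17, 19}.

[17, 19]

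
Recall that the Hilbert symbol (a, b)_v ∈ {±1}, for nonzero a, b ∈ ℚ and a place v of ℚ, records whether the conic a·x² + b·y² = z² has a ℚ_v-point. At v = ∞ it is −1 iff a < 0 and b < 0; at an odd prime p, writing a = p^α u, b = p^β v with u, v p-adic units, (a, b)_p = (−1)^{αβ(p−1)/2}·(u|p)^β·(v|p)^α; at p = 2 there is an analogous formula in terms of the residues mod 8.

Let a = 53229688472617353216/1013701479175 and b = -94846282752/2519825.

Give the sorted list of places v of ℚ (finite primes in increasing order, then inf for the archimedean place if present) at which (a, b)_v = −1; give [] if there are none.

(a, b) ≡ (7, -55131) mod (ℚ^×)²; places V = {2, 3, 5, 7, 11, 13, 17, 23, 37, 47, ∞}.
(a,b)_37: α=-2, u≡16; β=0, v≡7 (mod 37); (16|37)=+1, (7|37)=+1; sign (−1)^0·+1^0·+1^-2 = +1.
(a,b)_13: α=6, u≡8; β=4, v≡2 (mod 13); (8|13)=-1, (2|13)=-1; sign (−1)^0·-1^4·-1^6 = +1.
(a,b)_∞: sgn(7)=+, sgn(-55131)=−, so +1.
(a,b)_7: α=-1, u≡1; β=-2, v≡1 (mod 7); (1|7)=+1, (1|7)=+1; sign (−1)^0·+1^-2·+1^-1 = +1.
(a,b)_3: α=2, u≡1; β=1, v≡1 (mod 3); (1|3)=+1, (1|3)=+1; sign (−1)^0·+1^1·+1^2 = +1.
(a,b)_2: α=20, β=10; u≡7, v≡5 (mod 8); ε(u)ε(v)=1·0, αω(v)=20·1, βω(u)=10·0; sum ≡ 0  ⇒  +1.
(a,b)_47: α=2, u≡28; β=1, v≡6 (mod 47); (28|47)=+1, (6|47)=+1; sign (−1)^0·+1^1·+1^2 = +1.
(a,b)_5: α=-2, u≡3; β=-2, v≡1 (mod 5); (3|5)=-1, (1|5)=+1; sign (−1)^0·-1^-2·+1^-2 = +1.
(a,b)_17: α=-2, u≡5; β=-1, v≡8 (mod 17); (5|17)=-1, (8|17)=+1; sign (−1)^0·-1^-1·+1^-2 = -1.
(a,b)_11: α=-4, u≡2; β=-2, v≡5 (mod 11); (2|11)=-1, (5|11)=+1; sign (−1)^0·-1^-2·+1^-4 = +1.
(a,b)_23: α=2, u≡14; β=1, v≡3 (mod 23); (14|23)=-1, (3|23)=+1; sign (−1)^0·-1^1·+1^2 = -1.
Ram(7, -55131) = {17, 23}; no ℚ_17-point on the conic.

[17, 23]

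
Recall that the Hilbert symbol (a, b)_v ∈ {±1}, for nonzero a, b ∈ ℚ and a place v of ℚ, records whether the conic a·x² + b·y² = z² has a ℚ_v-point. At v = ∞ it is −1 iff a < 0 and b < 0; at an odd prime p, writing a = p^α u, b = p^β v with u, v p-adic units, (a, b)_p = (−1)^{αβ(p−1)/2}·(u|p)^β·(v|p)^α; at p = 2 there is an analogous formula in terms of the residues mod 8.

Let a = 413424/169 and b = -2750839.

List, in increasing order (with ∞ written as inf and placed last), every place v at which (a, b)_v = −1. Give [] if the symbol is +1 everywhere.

[11, 13, 19, 29, 37, 43]

Mod squares: a ≡ 319, b ≡ -2750839. Check v ∈ {∞, 2, 3, 7, 11, 13, 19, 29, 37, 43}.
v=7: a=7^0·(≡4), b=7^1·(≡3) mod 7; (4|7)=+1, (3|7)=-1; (−1)^{0·1·3}·(+1)^1·(-1)^0 = +1.
v=29: a=29^1·(≡14), b=29^0·(≡14) mod 29; (14|29)=-1, (14|29)=-1; (−1)^{1·0·14}·(-1)^0·(-1)^1 = -1.
v=2: v_2(a)=4, v_2(b)=0; units ≡ 7, 1 (mod 8); ε·ε+αω+βω = 1·0+4·0+0·0 ≡ 0  ⇒  (a,b)_2 = +1.
v=13: a=13^-2·(≡11), b=13^1·(≡11) mod 13; (11|13)=-1, (11|13)=-1; (−1)^{-2·1·6}·(-1)^1·(-1)^-2 = -1.
v=11: a=11^1·(≡2), b=11^0·(≡8) mod 11; (2|11)=-1, (8|11)=-1; (−1)^{1·0·5}·(-1)^0·(-1)^1 = -1.
v=19: a=19^0·(≡8), b=19^1·(≡18) mod 19; (8|19)=-1, (18|19)=-1; (−1)^{0·1·9}·(-1)^1·(-1)^0 = -1.
v=∞: 319 > 0 and -2750839 < 0  ⇒  (a,b)_∞ = +1.
v=37: a=37^0·(≡24), b=37^1·(≡23) mod 37; (24|37)=-1, (23|37)=-1; (−1)^{0·1·18}·(-1)^1·(-1)^0 = -1.
v=43: a=43^0·(≡7), b=43^1·(≡11) mod 43; (7|43)=-1, (11|43)=+1; (−1)^{0·1·21}·(-1)^1·(+1)^0 = -1.
v=3: a=3^4·(≡1), b=3^0·(≡2) mod 3; (1|3)=+1, (2|3)=-1; (−1)^{4·0·1}·(+1)^0·(-1)^4 = +1.
|Ram(319, -2750839)| = 6, even; anisotropic at {11, 13, 19, 29, 37, 43}.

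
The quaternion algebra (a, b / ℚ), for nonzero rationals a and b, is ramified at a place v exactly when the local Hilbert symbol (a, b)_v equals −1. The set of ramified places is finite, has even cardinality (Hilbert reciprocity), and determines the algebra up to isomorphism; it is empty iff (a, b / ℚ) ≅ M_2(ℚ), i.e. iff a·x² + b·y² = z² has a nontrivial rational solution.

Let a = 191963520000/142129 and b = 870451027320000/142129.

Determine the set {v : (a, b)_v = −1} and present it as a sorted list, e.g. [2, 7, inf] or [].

(a, b) ≡ (7, 3) mod (ℚ^×)²; places V = {2, 3, 5, 7, 13, 23, 29, ∞}.
(a,b)_∞: sgn(7)=+, sgn(3)=+, so +1.
(a,b)_23: α=2, u≡14; β=6, v≡8 (mod 23); (14|23)=-1, (8|23)=+1; sign (−1)^0·-1^6·+1^2 = +1.
(a,b)_3: α=4, u≡1; β=1, v≡1 (mod 3); (1|3)=+1, (1|3)=+1; sign (−1)^0·+1^1·+1^4 = +1.
(a,b)_29: α=-2, u≡5; β=-2, v≡18 (mod 29); (5|29)=+1, (18|29)=-1; sign (−1)^0·+1^-2·-1^-2 = +1.
(a,b)_2: α=10, β=6; u≡7, v≡3 (mod 8); ε(u)ε(v)=1·1, αω(v)=10·1, βω(u)=6·0; sum ≡ 1  ⇒  -1.
(a,b)_7: α=1, u≡1; β=2, v≡6 (mod 7); (1|7)=+1, (6|7)=-1; sign (−1)^0·+1^2·-1^1 = -1.
(a,b)_13: α=-2, u≡2; β=-2, v≡1 (mod 13); (2|13)=-1, (1|13)=+1; sign (−1)^0·-1^-2·+1^-2 = +1.
(a,b)_5: α=4, u≡3; β=4, v≡3 (mod 5); (3|5)=-1, (3|5)=-1; sign (−1)^0·-1^4·-1^4 = +1.
|Ram(7, 3)| = 2, even; anisotropic at {2, 7}.

[2, 7]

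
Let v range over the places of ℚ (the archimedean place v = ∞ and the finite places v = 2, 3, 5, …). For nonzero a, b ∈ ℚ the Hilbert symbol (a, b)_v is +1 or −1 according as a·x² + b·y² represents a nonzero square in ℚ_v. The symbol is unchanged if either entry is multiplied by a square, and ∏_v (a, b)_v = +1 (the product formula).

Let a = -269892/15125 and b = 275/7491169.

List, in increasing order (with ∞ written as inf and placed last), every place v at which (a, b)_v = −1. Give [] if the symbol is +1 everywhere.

Mod squares: a ≡ -85, b ≡ 11. Check v ∈ {∞, 2, 3, 5, 7, 11, 17, 23}.
v=11: a=11^-2·(≡1), b=11^1·(≡9) mod 11; (1|11)=+1, (9|11)=+1; (−1)^{-2·1·5}·(+1)^1·(+1)^-2 = +1.
v=23: a=23^0·(≡19), b=23^-2·(≡10) mod 23; (19|23)=-1, (10|23)=-1; (−1)^{0·-2·11}·(-1)^-2·(-1)^0 = +1.
v=17: a=17^1·(≡3), b=17^-2·(≡12) mod 17; (3|17)=-1, (12|17)=-1; (−1)^{1·-2·8}·(-1)^-2·(-1)^1 = -1.
v=5: a=5^-3·(≡3), b=5^2·(≡4) mod 5; (3|5)=-1, (4|5)=+1; (−1)^{-3·2·2}·(-1)^2·(+1)^-3 = +1.
v=2: v_2(a)=2, v_2(b)=0; units ≡ 3, 3 (mod 8); ε·ε+αω+βω = 1·1+2·1+0·1 ≡ 1  ⇒  (a,b)_2 = -1.
v=3: a=3^4·(≡2), b=3^0·(≡2) mod 3; (2|3)=-1, (2|3)=-1; (−1)^{4·0·1}·(-1)^0·(-1)^4 = +1.
v=∞: -85 < 0 and 11 > 0  ⇒  (a,b)_∞ = +1.
v=7: a=7^2·(≡3), b=7^-2·(≡2) mod 7; (3|7)=-1, (2|7)=+1; (−1)^{2·-2·3}·(-1)^-2·(+1)^2 = +1.
(-85, 11 / ℚ) ramifies at {2, 17}: a division algebra.

[2, 17]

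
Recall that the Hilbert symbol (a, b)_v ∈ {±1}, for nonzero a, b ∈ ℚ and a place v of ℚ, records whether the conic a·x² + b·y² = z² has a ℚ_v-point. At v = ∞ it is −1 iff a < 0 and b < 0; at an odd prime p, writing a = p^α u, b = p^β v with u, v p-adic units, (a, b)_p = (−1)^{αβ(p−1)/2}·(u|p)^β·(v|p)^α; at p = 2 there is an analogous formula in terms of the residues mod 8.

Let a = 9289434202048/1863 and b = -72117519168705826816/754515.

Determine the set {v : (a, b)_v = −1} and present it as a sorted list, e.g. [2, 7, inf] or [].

[7, 11, 13, 23, 31, 43]

(a, b) ≡ (28709681, -1137235) mod (ℚ^×)²; places V = {2, 3, 5, 7, 11, 13, 23, 29, 31, 43, ∞}.
(a,b)_43: α=1, u≡11; β=2, v≡39 (mod 43); (11|43)=+1, (39|43)=-1; sign (−1)^0·+1^2·-1^1 = -1.
(a,b)_5: α=0, u≡1; β=-1, v≡3 (mod 5); (1|5)=+1, (3|5)=-1; sign (−1)^0·+1^-1·-1^0 = +1.
(a,b)_31: α=2, u≡29; β=3, v≡14 (mod 31); (29|31)=-1, (14|31)=+1; sign (−1)^0·-1^3·+1^2 = -1.
(a,b)_2: α=6, β=12; u≡1, v≡5 (mod 8); ε(u)ε(v)=0·0, αω(v)=6·1, βω(u)=12·0; sum ≡ 0  ⇒  +1.
(a,b)_13: α=1, u≡1; β=2, v≡5 (mod 13); (1|13)=+1, (5|13)=-1; sign (−1)^0·+1^2·-1^1 = -1.
(a,b)_11: α=3, u≡9; β=3, v≡1 (mod 11); (9|11)=+1, (1|11)=+1; sign (−1)^1·+1^3·+1^3 = -1.
(a,b)_3: α=-4, u≡2; β=-8, v≡2 (mod 3); (2|3)=-1, (2|3)=-1; sign (−1)^0·-1^-8·-1^-4 = +1.
(a,b)_23: α=-1, u≡14; β=-1, v≡5 (mod 23); (14|23)=-1, (5|23)=-1; sign (−1)^1·-1^-1·-1^-1 = -1.
(a,b)_29: α=1, u≡4; β=1, v≡20 (mod 29); (4|29)=+1, (20|29)=+1; sign (−1)^0·+1^1·+1^1 = +1.
(a,b)_7: α=1, u≡5; β=2, v≡6 (mod 7); (5|7)=-1, (6|7)=-1; sign (−1)^0·-1^2·-1^1 = -1.
(a,b)_∞: sgn(28709681)=+, sgn(-1137235)=−, so +1.
|Ram(28709681, -1137235)| = 6, even; anisotropic at {7, 11, 13, 23, 31, 43}.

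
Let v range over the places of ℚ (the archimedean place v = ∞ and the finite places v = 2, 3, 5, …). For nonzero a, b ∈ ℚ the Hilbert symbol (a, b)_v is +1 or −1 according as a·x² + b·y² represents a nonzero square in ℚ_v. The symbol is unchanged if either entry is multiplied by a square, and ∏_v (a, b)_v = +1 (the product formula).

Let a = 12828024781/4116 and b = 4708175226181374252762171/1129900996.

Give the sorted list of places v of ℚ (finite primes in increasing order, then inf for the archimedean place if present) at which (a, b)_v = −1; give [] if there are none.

[3, 11, 13, 17]

(a, b) ≡ (969969, 11) mod (ℚ^×)²; places V = {2, 3, 7, 11, 13, 17, 19, 31, ∞}.
(a,b)_3: α=-1, u≡1; β=2, v≡2 (mod 3); (1|3)=+1, (2|3)=-1; sign (−1)^0·+1^2·-1^-1 = -1.
(a,b)_2: α=-2, β=-2; u≡1, v≡3 (mod 8); ε(u)ε(v)=0·1, αω(v)=-2·1, βω(u)=-2·0; sum ≡ 0  ⇒  +1.
(a,b)_13: α=1, u≡5; β=2, v≡8 (mod 13); (5|13)=-1, (8|13)=-1; sign (−1)^0·-1^2·-1^1 = -1.
(a,b)_11: α=1, u≡4; β=3, v≡3 (mod 11); (4|11)=+1, (3|11)=+1; sign (−1)^1·+1^3·+1^1 = -1.
(a,b)_17: α=3, u≡12; β=8, v≡5 (mod 17); (12|17)=-1, (5|17)=-1; sign (−1)^0·-1^8·-1^3 = -1.
(a,b)_∞: sgn(969969)=+, sgn(11)=+, so +1.
(a,b)_7: α=-3, u≡1; β=-10, v≡2 (mod 7); (1|7)=+1, (2|7)=+1; sign (−1)^0·+1^-10·+1^-3 = +1.
(a,b)_31: α=2, u≡28; β=4, v≡29 (mod 31); (28|31)=+1, (29|31)=-1; sign (−1)^0·+1^4·-1^2 = +1.
(a,b)_19: α=1, u≡9; β=2, v≡7 (mod 19); (9|19)=+1, (7|19)=+1; sign (−1)^0·+1^2·+1^1 = +1.
Ram(969969, 11) = {3, 11, 13, 17}; no ℚ_3-point on the conic.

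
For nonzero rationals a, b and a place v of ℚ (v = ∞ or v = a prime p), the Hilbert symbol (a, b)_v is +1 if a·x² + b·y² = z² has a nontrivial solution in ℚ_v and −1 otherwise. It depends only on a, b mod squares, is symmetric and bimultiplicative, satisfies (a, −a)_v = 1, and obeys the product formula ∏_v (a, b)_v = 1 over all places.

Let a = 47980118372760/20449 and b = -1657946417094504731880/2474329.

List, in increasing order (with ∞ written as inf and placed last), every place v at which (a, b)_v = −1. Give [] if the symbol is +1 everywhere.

(a, b) ≡ (310, -38570) mod (ℚ^×)²; places V = {2, 3, 5, 7, 11, 13, 17, 19, 29, 31, ∞}.
(a,b)_29: α=2, u≡6; β=3, v≡6 (mod 29); (6|29)=+1, (6|29)=+1; sign (−1)^0·+1^3·+1^2 = +1.
(a,b)_7: α=2, u≡1; β=3, v≡6 (mod 7); (1|7)=+1, (6|7)=-1; sign (−1)^0·+1^3·-1^2 = +1.
(a,b)_2: α=3, β=3; u≡3, v≡3 (mod 8); ε(u)ε(v)=1·1, αω(v)=3·1, βω(u)=3·1; sum ≡ 1  ⇒  -1.
(a,b)_∞: sgn(310)=+, sgn(-38570)=−, so +1.
(a,b)_31: α=1, u≡9; β=2, v≡18 (mod 31); (9|31)=+1, (18|31)=+1; sign (−1)^0·+1^2·+1^1 = +1.
(a,b)_5: α=1, u≡3; β=1, v≡1 (mod 5); (3|5)=-1, (1|5)=+1; sign (−1)^0·-1^1·+1^1 = -1.
(a,b)_17: α=2, u≡1; β=4, v≡14 (mod 17); (1|17)=+1, (14|17)=-1; sign (−1)^0·+1^4·-1^2 = +1.
(a,b)_19: α=2, u≡4; β=3, v≡18 (mod 19); (4|19)=+1, (18|19)=-1; sign (−1)^0·+1^3·-1^2 = +1.
(a,b)_13: α=-2, u≡7; β=-2, v≡1 (mod 13); (7|13)=-1, (1|13)=+1; sign (−1)^0·-1^-2·+1^-2 = +1.
(a,b)_11: α=-2, u≡6; β=-4, v≡10 (mod 11); (6|11)=-1, (10|11)=-1; sign (−1)^0·-1^-4·-1^-2 = +1.
(a,b)_3: α=2, u≡1; β=2, v≡1 (mod 3); (1|3)=+1, (1|3)=+1; sign (−1)^0·+1^2·+1^2 = +1.
(310, -38570 / ℚ) ramifies at {2, 5}: a division algebra.

[2, 5]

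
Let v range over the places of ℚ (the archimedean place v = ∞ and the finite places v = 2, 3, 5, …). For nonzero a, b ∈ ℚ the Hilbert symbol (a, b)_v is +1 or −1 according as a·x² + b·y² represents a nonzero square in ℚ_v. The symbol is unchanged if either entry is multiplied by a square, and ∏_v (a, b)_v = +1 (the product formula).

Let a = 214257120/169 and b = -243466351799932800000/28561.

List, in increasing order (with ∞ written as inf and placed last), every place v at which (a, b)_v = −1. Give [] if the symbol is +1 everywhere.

[2, 3, 11, 31]

Mod squares: a ≡ 110670, b ≡ -1155. Check v ∈ {∞, 2, 3, 5, 7, 11, 13, 17, 31}.
v=31: a=31^1·(≡5), b=31^2·(≡11) mod 31; (5|31)=+1, (11|31)=-1; (−1)^{1·2·15}·(+1)^2·(-1)^1 = -1.
v=11: a=11^2·(≡7), b=11^5·(≡3) mod 11; (7|11)=-1, (3|11)=+1; (−1)^{2·5·5}·(-1)^5·(+1)^2 = -1.
v=5: a=5^1·(≡1), b=5^5·(≡4) mod 5; (1|5)=+1, (4|5)=+1; (−1)^{1·5·2}·(+1)^5·(+1)^1 = +1.
v=13: a=13^-2·(≡12), b=13^-4·(≡6) mod 13; (12|13)=+1, (6|13)=-1; (−1)^{-2·-4·6}·(+1)^-4·(-1)^-2 = +1.
v=17: a=17^1·(≡15), b=17^2·(≡9) mod 17; (15|17)=+1, (9|17)=+1; (−1)^{1·2·8}·(+1)^2·(+1)^1 = +1.
v=7: a=7^1·(≡2), b=7^1·(≡5) mod 7; (2|7)=+1, (5|7)=-1; (−1)^{1·1·3}·(+1)^1·(-1)^1 = +1.
v=3: a=3^1·(≡2), b=3^5·(≡2) mod 3; (2|3)=-1, (2|3)=-1; (−1)^{1·5·1}·(-1)^5·(-1)^1 = -1.
v=∞: 110670 > 0 and -1155 < 0  ⇒  (a,b)_∞ = +1.
v=2: v_2(a)=5, v_2(b)=10; units ≡ 7, 5 (mod 8); ε·ε+αω+βω = 1·0+5·1+10·0 ≡ 1  ⇒  (a,b)_2 = -1.
Ram(110670, -1155) = {2, 3, 11, 31}; no ℚ_2-point on the conic.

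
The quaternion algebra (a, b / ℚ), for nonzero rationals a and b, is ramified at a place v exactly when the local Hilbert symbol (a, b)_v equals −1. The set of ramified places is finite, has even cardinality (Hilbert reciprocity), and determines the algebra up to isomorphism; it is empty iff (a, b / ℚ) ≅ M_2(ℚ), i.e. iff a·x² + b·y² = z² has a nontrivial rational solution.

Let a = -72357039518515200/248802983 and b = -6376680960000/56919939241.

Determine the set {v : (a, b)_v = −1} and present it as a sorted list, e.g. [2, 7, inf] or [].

[2, 3, 17, inf]

Mod squares: a ≡ -2346, b ≡ -51. Check v ∈ {∞, 2, 3, 5, 11, 13, 17, 23, 41}.
v=∞: -2346 < 0 and -51 < 0  ⇒  (a,b)_∞ = -1.
v=23: a=23^-3·(≡6), b=23^-4·(≡6) mod 23; (6|23)=+1, (6|23)=+1; (−1)^{-3·-4·11}·(+1)^-4·(+1)^-3 = +1.
v=11: a=11^-2·(≡6), b=11^-2·(≡5) mod 11; (6|11)=-1, (5|11)=+1; (−1)^{-2·-2·5}·(-1)^-2·(+1)^-2 = +1.
v=2: v_2(a)=23, v_2(b)=12; units ≡ 3, 5 (mod 8); ε·ε+αω+βω = 1·0+23·1+12·1 ≡ 1  ⇒  (a,b)_2 = -1.
v=5: a=5^2·(≡4), b=5^4·(≡4) mod 5; (4|5)=+1, (4|5)=+1; (−1)^{2·4·2}·(+1)^4·(+1)^2 = +1.
v=41: a=41^0·(≡39), b=41^-2·(≡39) mod 41; (39|41)=+1, (39|41)=+1; (−1)^{0·-2·20}·(+1)^-2·(+1)^0 = +1.
v=13: a=13^-2·(≡5), b=13^2·(≡9) mod 13; (5|13)=-1, (9|13)=+1; (−1)^{-2·2·6}·(-1)^2·(+1)^-2 = +1.
v=17: a=17^5·(≡15), b=17^3·(≡12) mod 17; (15|17)=+1, (12|17)=-1; (−1)^{5·3·8}·(+1)^3·(-1)^5 = -1.
v=3: a=3^5·(≡1), b=3^1·(≡1) mod 3; (1|3)=+1, (1|3)=+1; (−1)^{5·1·1}·(+1)^1·(+1)^5 = -1.
|Ram(-2346, -51)| = 4, even; anisotropic at {2, 3, 17, ∞}.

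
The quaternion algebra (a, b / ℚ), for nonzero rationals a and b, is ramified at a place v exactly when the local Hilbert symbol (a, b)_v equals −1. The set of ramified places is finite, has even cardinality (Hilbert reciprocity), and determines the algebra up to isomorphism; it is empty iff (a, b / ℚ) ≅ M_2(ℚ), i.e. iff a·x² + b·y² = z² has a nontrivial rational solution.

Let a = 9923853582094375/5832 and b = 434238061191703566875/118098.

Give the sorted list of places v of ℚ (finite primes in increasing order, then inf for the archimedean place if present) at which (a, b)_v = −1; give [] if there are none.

[19, 53]

Mod squares: a ≡ 812702, b ≡ 725742886. Check v ∈ {∞, 2, 3, 5, 7, 11, 17, 19, 41, 47, 53}.
v=3: a=3^-6·(≡2), b=3^-10·(≡1) mod 3; (2|3)=-1, (1|3)=+1; (−1)^{-6·-10·1}·(-1)^-10·(+1)^-6 = +1.
v=17: a=17^1·(≡2), b=17^1·(≡2) mod 17; (2|17)=+1, (2|17)=+1; (−1)^{1·1·8}·(+1)^1·(+1)^1 = +1.
v=47: a=47^2·(≡27), b=47^3·(≡35) mod 47; (27|47)=+1, (35|47)=-1; (−1)^{2·3·23}·(+1)^3·(-1)^2 = +1.
v=53: a=53^1·(≡43), b=53^1·(≡30) mod 53; (43|53)=+1, (30|53)=-1; (−1)^{1·1·26}·(+1)^1·(-1)^1 = -1.
v=19: a=19^2·(≡8), b=19^3·(≡18) mod 19; (8|19)=-1, (18|19)=-1; (−1)^{2·3·9}·(-1)^3·(-1)^2 = -1.
v=5: a=5^4·(≡3), b=5^4·(≡4) mod 5; (3|5)=-1, (4|5)=+1; (−1)^{4·4·2}·(-1)^4·(+1)^4 = +1.
v=∞: 812702 > 0 and 725742886 > 0  ⇒  (a,b)_∞ = +1.
v=11: a=11^1·(≡6), b=11^1·(≡5) mod 11; (6|11)=-1, (5|11)=+1; (−1)^{1·1·5}·(-1)^1·(+1)^1 = +1.
v=41: a=41^1·(≡6), b=41^1·(≡6) mod 41; (6|41)=-1, (6|41)=-1; (−1)^{1·1·20}·(-1)^1·(-1)^1 = +1.
v=2: v_2(a)=-3, v_2(b)=-1; units ≡ 7, 3 (mod 8); ε·ε+αω+βω = 1·1+-3·1+-1·0 ≡ 0  ⇒  (a,b)_2 = +1.
v=7: a=7^2·(≡4), b=7^4·(≡2) mod 7; (4|7)=+1, (2|7)=+1; (−1)^{2·4·3}·(+1)^4·(+1)^2 = +1.
Ram(812702, 725742886) = {19, 53}; no ℚ_19-point on the conic.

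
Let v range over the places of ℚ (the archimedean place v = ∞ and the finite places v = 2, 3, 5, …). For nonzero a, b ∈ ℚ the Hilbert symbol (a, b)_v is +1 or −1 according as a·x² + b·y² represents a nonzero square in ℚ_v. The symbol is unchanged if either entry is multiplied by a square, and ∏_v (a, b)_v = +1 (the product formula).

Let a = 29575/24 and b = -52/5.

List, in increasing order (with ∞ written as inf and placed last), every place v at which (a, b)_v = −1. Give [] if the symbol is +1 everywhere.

(a, b) ≡ (42, -65) mod (ℚ^×)²; places V = {2, 3, 5, 7, 13, ∞}.
(a,b)_2: α=-3, β=2; u≡5, v≡7 (mod 8); ε(u)ε(v)=0·1, αω(v)=-3·0, βω(u)=2·1; sum ≡ 0  ⇒  +1.
(a,b)_∞: sgn(42)=+, sgn(-65)=−, so +1.
(a,b)_13: α=2, u≡10; β=1, v≡7 (mod 13); (10|13)=+1, (7|13)=-1; sign (−1)^0·+1^1·-1^2 = +1.
(a,b)_5: α=2, u≡2; β=-1, v≡3 (mod 5); (2|5)=-1, (3|5)=-1; sign (−1)^0·-1^-1·-1^2 = -1.
(a,b)_7: α=1, u≡6; β=0, v≡5 (mod 7); (6|7)=-1, (5|7)=-1; sign (−1)^0·-1^0·-1^1 = -1.
(a,b)_3: α=-1, u≡2; β=0, v≡1 (mod 3); (2|3)=-1, (1|3)=+1; sign (−1)^0·-1^0·+1^-1 = +1.
Ram(42, -65) = {5, 7}; no ℚ_5-point on the conic.

[5, 7]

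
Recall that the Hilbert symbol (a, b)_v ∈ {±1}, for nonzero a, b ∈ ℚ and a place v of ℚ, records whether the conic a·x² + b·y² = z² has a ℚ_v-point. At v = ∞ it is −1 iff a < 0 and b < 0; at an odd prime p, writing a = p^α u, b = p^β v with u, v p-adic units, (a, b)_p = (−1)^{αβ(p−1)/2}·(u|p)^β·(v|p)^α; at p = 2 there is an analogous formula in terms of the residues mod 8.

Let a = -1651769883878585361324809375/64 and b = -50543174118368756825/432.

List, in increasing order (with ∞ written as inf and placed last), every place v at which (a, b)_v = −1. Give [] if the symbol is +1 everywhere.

(a, b) ≡ (-8855, -167739) mod (ℚ^×)²; places V = {2, 3, 5, 7, 11, 13, 17, 23, ∞}.
(a,b)_5: α=5, u≡4; β=2, v≡1 (mod 5); (4|5)=+1, (1|5)=+1; sign (−1)^0·+1^2·+1^5 = +1.
(a,b)_7: α=3, u≡1; β=2, v≡1 (mod 7); (1|7)=+1, (1|7)=+1; sign (−1)^0·+1^2·+1^3 = +1.
(a,b)_3: α=0, u≡1; β=-3, v≡1 (mod 3); (1|3)=+1, (1|3)=+1; sign (−1)^0·+1^-3·+1^0 = +1.
(a,b)_∞: sgn(-8855)=−, sgn(-167739)=−, so -1.
(a,b)_13: α=10, u≡8; β=7, v≡2 (mod 13); (8|13)=-1, (2|13)=-1; sign (−1)^0·-1^7·-1^10 = -1.
(a,b)_17: α=4, u≡8; β=3, v≡12 (mod 17); (8|17)=+1, (12|17)=-1; sign (−1)^0·+1^3·-1^4 = +1.
(a,b)_23: α=3, u≡6; β=3, v≡21 (mod 23); (6|23)=+1, (21|23)=-1; sign (−1)^1·+1^3·-1^3 = +1.
(a,b)_2: α=-6, β=-4; u≡1, v≡5 (mod 8); ε(u)ε(v)=0·0, αω(v)=-6·1, βω(u)=-4·0; sum ≡ 0  ⇒  +1.
(a,b)_11: α=1, u≡9; β=1, v≡8 (mod 11); (9|11)=+1, (8|11)=-1; sign (−1)^1·+1^1·-1^1 = +1.
|Ram(-8855, -167739)| = 2, even; anisotropic at {13, ∞}.

[13, inf]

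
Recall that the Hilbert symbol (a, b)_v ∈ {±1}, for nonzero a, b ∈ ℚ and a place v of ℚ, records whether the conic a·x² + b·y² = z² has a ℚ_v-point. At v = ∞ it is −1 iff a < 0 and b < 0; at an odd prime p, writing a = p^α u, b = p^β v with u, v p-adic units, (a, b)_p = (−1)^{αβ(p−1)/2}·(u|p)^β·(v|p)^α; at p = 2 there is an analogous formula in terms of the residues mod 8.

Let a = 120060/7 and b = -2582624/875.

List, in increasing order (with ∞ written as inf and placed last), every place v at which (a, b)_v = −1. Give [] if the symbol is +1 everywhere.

Mod squares: a ≡ 23345, b ≡ -46690. Check v ∈ {∞, 2, 3, 5, 7, 11, 23, 29}.
v=3: a=3^2·(≡2), b=3^0·(≡2) mod 3; (2|3)=-1, (2|3)=-1; (−1)^{2·0·1}·(-1)^0·(-1)^2 = +1.
v=2: v_2(a)=2, v_2(b)=5; units ≡ 1, 7 (mod 8); ε·ε+αω+βω = 0·1+2·0+5·0 ≡ 0  ⇒  (a,b)_2 = +1.
v=11: a=11^0·(≡4), b=11^2·(≡3) mod 11; (4|11)=+1, (3|11)=+1; (−1)^{0·2·5}·(+1)^2·(+1)^0 = +1.
v=23: a=23^1·(≡13), b=23^1·(≡21) mod 23; (13|23)=+1, (21|23)=-1; (−1)^{1·1·11}·(+1)^1·(-1)^1 = +1.
v=5: a=5^1·(≡1), b=5^-3·(≡3) mod 5; (1|5)=+1, (3|5)=-1; (−1)^{1·-3·2}·(+1)^-3·(-1)^1 = -1.
v=7: a=7^-1·(≡3), b=7^-1·(≡2) mod 7; (3|7)=-1, (2|7)=+1; (−1)^{-1·-1·3}·(-1)^-1·(+1)^-1 = +1.
v=∞: 23345 > 0 and -46690 < 0  ⇒  (a,b)_∞ = +1.
v=29: a=29^1·(≡28), b=29^1·(≡18) mod 29; (28|29)=+1, (18|29)=-1; (−1)^{1·1·14}·(+1)^1·(-1)^1 = -1.
|Ram(23345, -46690)| = 2, even; anisotropic at {5, 29}.

[5, 29]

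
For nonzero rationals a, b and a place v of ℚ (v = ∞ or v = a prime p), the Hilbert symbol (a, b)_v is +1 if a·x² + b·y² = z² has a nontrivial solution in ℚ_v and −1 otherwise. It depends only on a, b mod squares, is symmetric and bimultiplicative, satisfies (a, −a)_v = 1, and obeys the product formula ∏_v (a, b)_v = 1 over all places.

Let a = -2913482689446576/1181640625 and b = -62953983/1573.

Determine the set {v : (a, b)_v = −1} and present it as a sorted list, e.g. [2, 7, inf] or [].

[13, 29, 53, inf]

(a, b) ≡ (-2217891, -90933531) mod (ℚ^×)²; places V = {2, 3, 5, 11, 13, 17, 29, 37, 41, 53, ∞}.
(a,b)_∞: sgn(-2217891)=−, sgn(-90933531)=−, so -1.
(a,b)_37: α=1, u≡30; β=1, v≡9 (mod 37); (30|37)=+1, (9|37)=+1; sign (−1)^0·+1^1·+1^1 = +1.
(a,b)_2: α=4, β=0; u≡5, v≡5 (mod 8); ε(u)ε(v)=0·0, αω(v)=4·1, βω(u)=0·1; sum ≡ 0  ⇒  +1.
(a,b)_29: α=1, u≡28; β=1, v≡12 (mod 29); (28|29)=+1, (12|29)=-1; sign (−1)^0·+1^1·-1^1 = -1.
(a,b)_41: α=2, u≡33; β=1, v≡21 (mod 41); (33|41)=+1, (21|41)=+1; sign (−1)^0·+1^1·+1^2 = +1.
(a,b)_5: α=-10, u≡4; β=0, v≡4 (mod 5); (4|5)=+1, (4|5)=+1; sign (−1)^0·+1^0·+1^-10 = +1.
(a,b)_17: α=2, u≡6; β=0, v≡1 (mod 17); (6|17)=-1, (1|17)=+1; sign (−1)^0·-1^0·+1^2 = +1.
(a,b)_53: α=1, u≡21; β=1, v≡11 (mod 53); (21|53)=-1, (11|53)=+1; sign (−1)^0·-1^1·+1^1 = -1.
(a,b)_3: α=1, u≡2; β=3, v≡1 (mod 3); (2|3)=-1, (1|3)=+1; sign (−1)^1·-1^3·+1^1 = +1.
(a,b)_11: α=-2, u≡6; β=-2, v≡9 (mod 11); (6|11)=-1, (9|11)=+1; sign (−1)^0·-1^-2·+1^-2 = +1.
(a,b)_13: α=3, u≡7; β=-1, v≡3 (mod 13); (7|13)=-1, (3|13)=+1; sign (−1)^0·-1^-1·+1^3 = -1.
|Ram(-2217891, -90933531)| = 4, even; anisotropic at {13, 29, 53, ∞}.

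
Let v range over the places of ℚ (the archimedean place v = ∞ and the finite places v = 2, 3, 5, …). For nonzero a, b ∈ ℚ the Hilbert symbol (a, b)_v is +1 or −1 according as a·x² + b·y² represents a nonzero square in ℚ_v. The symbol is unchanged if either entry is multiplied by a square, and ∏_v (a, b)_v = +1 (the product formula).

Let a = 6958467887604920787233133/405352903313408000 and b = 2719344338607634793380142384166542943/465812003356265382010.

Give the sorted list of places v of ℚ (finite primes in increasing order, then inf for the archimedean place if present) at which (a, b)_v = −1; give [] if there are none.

(a, b) ≡ (385, 1430) mod (ℚ^×)²; places V = {2, 3, 5, 7, 11, 13, 17, 23, 29, 31, 37, ∞}.
(a,b)_∞: sgn(385)=+, sgn(1430)=+, so +1.
(a,b)_11: α=9, u≡8; β=15, v≡1 (mod 11); (8|11)=-1, (1|11)=+1; sign (−1)^1·-1^15·+1^9 = +1.
(a,b)_17: α=2, u≡7; β=0, v≡15 (mod 17); (7|17)=-1, (15|17)=+1; sign (−1)^0·-1^0·+1^2 = +1.
(a,b)_2: α=-14, β=-1; u≡1, v≡3 (mod 8); ε(u)ε(v)=0·1, αω(v)=-14·1, βω(u)=-1·0; sum ≡ 0  ⇒  +1.
(a,b)_31: α=2, u≡21; β=4, v≡19 (mod 31); (21|31)=-1, (19|31)=+1; sign (−1)^0·-1^4·+1^2 = +1.
(a,b)_23: α=-4, u≡5; β=-8, v≡12 (mod 23); (5|23)=-1, (12|23)=+1; sign (−1)^0·-1^-8·+1^-4 = +1.
(a,b)_37: α=2, u≡15; β=2, v≡24 (mod 37); (15|37)=-1, (24|37)=-1; sign (−1)^0·-1^2·-1^2 = +1.
(a,b)_13: α=2, u≡5; β=3, v≡7 (mod 13); (5|13)=-1, (7|13)=-1; sign (−1)^0·-1^3·-1^2 = -1.
(a,b)_3: α=8, u≡1; β=14, v≡2 (mod 3); (1|3)=+1, (2|3)=-1; sign (−1)^0·+1^14·-1^8 = +1.
(a,b)_7: α=1, u≡3; β=2, v≡2 (mod 7); (3|7)=-1, (2|7)=+1; sign (−1)^0·-1^2·+1^1 = +1.
(a,b)_29: α=-4, u≡12; β=-6, v≡28 (mod 29); (12|29)=-1, (28|29)=+1; sign (−1)^0·-1^-6·+1^-4 = +1.
(a,b)_5: α=-3, u≡2; β=-1, v≡4 (mod 5); (2|5)=-1, (4|5)=+1; sign (−1)^0·-1^-1·+1^-3 = -1.
|Ram(385, 1430)| = 2, even; anisotropic at {5, 13}.

[5, 13]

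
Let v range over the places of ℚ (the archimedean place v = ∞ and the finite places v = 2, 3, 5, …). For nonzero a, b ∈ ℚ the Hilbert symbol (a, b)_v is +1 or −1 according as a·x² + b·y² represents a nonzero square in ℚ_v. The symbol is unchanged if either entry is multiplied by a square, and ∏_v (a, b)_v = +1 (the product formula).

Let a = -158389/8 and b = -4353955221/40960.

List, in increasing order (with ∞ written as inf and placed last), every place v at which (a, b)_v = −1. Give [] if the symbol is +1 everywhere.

Mod squares: a ≡ -2618, b ≡ -210. Check v ∈ {∞, 2, 3, 5, 7, 11, 17}.
v=5: a=5^0·(≡2), b=5^-1·(≡2) mod 5; (2|5)=-1, (2|5)=-1; (−1)^{0·-1·2}·(-1)^-1·(-1)^0 = -1.
v=∞: -2618 < 0 and -210 < 0  ⇒  (a,b)_∞ = -1.
v=2: v_2(a)=-3, v_2(b)=-13; units ≡ 3, 7 (mod 8); ε·ε+αω+βω = 1·1+-3·0+-13·1 ≡ 0  ⇒  (a,b)_2 = +1.
v=3: a=3^0·(≡1), b=3^1·(≡2) mod 3; (1|3)=+1, (2|3)=-1; (−1)^{0·1·1}·(+1)^1·(-1)^0 = +1.
v=11: a=11^3·(≡3), b=11^4·(≡10) mod 11; (3|11)=+1, (10|11)=-1; (−1)^{3·4·5}·(+1)^4·(-1)^3 = -1.
v=17: a=17^1·(≡2), b=17^2·(≡7) mod 17; (2|17)=+1, (7|17)=-1; (−1)^{1·2·8}·(+1)^2·(-1)^1 = -1.
v=7: a=7^1·(≡4), b=7^3·(≡6) mod 7; (4|7)=+1, (6|7)=-1; (−1)^{1·3·3}·(+1)^3·(-1)^1 = +1.
(-2618, -210 / ℚ) ramifies at {5, 11, 17, ∞}: a division algebra.

[5, 11, 17, inf]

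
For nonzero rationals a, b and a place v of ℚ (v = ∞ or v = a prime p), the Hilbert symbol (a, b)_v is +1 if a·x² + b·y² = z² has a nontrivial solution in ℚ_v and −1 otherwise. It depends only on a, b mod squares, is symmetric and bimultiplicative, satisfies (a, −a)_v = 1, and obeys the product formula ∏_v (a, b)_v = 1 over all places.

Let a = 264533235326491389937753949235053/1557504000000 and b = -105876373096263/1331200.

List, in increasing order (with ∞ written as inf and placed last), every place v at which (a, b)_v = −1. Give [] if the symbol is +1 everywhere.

(a, b) ≡ (10013, -22971) mod (ℚ^×)²; places V = {2, 3, 5, 7, 11, 13, 17, 19, 31, ∞}.
(a,b)_7: α=4, u≡6; β=2, v≡5 (mod 7); (6|7)=-1, (5|7)=-1; sign (−1)^0·-1^2·-1^4 = +1.
(a,b)_31: α=3, u≡24; β=1, v≡17 (mod 31); (24|31)=-1, (17|31)=-1; sign (−1)^1·-1^1·-1^3 = -1.
(a,b)_17: α=5, u≡7; β=4, v≡4 (mod 17); (7|17)=-1, (4|17)=+1; sign (−1)^0·-1^4·+1^5 = +1.
(a,b)_13: α=-2, u≡9; β=-1, v≡3 (mod 13); (9|13)=+1, (3|13)=+1; sign (−1)^0·+1^-1·+1^-2 = +1.
(a,b)_∞: sgn(10013)=+, sgn(-22971)=−, so +1.
(a,b)_3: α=-2, u≡2; β=1, v≡2 (mod 3); (2|3)=-1, (2|3)=-1; sign (−1)^0·-1^1·-1^-2 = -1.
(a,b)_11: α=14, u≡4; β=4, v≡2 (mod 11); (4|11)=+1, (2|11)=-1; sign (−1)^0·+1^4·-1^14 = +1.
(a,b)_5: α=-6, u≡3; β=-2, v≡4 (mod 5); (3|5)=-1, (4|5)=+1; sign (−1)^0·-1^-2·+1^-6 = +1.
(a,b)_2: α=-16, β=-12; u≡5, v≡5 (mod 8); ε(u)ε(v)=0·0, αω(v)=-16·1, βω(u)=-12·1; sum ≡ 0  ⇒  +1.
(a,b)_19: α=3, u≡3; β=1, v≡5 (mod 19); (3|19)=-1, (5|19)=+1; sign (−1)^1·-1^1·+1^3 = +1.
(10013, -22971 / ℚ) ramifies at {3, 31}: a division algebra.

[3, 31]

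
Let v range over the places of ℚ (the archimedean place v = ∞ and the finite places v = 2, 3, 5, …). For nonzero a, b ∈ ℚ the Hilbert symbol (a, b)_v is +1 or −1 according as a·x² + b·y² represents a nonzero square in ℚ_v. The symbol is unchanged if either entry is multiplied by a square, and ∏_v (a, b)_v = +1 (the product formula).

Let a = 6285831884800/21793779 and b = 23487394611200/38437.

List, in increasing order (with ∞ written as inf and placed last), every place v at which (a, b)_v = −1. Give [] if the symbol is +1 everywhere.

Mod squares: a ≡ 247, b ≡ 70889. Check v ∈ {∞, 2, 3, 5, 7, 13, 17, 19, 41, 53}.
v=19: a=19^-1·(≡3), b=19^-1·(≡5) mod 19; (3|19)=-1, (5|19)=+1; (−1)^{-1·-1·9}·(-1)^-1·(+1)^-1 = +1.
v=∞: 247 > 0 and 70889 > 0  ⇒  (a,b)_∞ = +1.
v=17: a=17^-2·(≡1), b=17^-2·(≡2) mod 17; (1|17)=+1, (2|17)=+1; (−1)^{-2·-2·8}·(+1)^-2·(+1)^-2 = +1.
v=2: v_2(a)=12, v_2(b)=20; units ≡ 7, 1 (mod 8); ε·ε+αω+βω = 1·0+12·0+20·0 ≡ 0  ⇒  (a,b)_2 = +1.
v=5: a=5^2·(≡3), b=5^2·(≡4) mod 5; (3|5)=-1, (4|5)=+1; (−1)^{2·2·2}·(-1)^2·(+1)^2 = +1.
v=53: a=53^2·(≡14), b=53^0·(≡29) mod 53; (14|53)=-1, (29|53)=+1; (−1)^{2·0·26}·(-1)^0·(+1)^2 = +1.
v=41: a=41^2·(≡31), b=41^3·(≡6) mod 41; (31|41)=+1, (6|41)=-1; (−1)^{2·3·20}·(+1)^3·(-1)^2 = +1.
v=7: a=7^-2·(≡4), b=7^-1·(≡3) mod 7; (4|7)=+1, (3|7)=-1; (−1)^{-2·-1·3}·(+1)^-1·(-1)^-2 = +1.
v=13: a=13^1·(≡5), b=13^1·(≡5) mod 13; (5|13)=-1, (5|13)=-1; (−1)^{1·1·6}·(-1)^1·(-1)^1 = +1.
v=3: a=3^-4·(≡1), b=3^0·(≡2) mod 3; (1|3)=+1, (2|3)=-1; (−1)^{-4·0·1}·(+1)^0·(-1)^-4 = +1.
Every local symbol is +1, so the conic 247·x² + 70889·y² = z² has ℚ_v-points for all v and hence a ℚ-point; (a, b / ℚ) ≅ M_2(ℚ).

[]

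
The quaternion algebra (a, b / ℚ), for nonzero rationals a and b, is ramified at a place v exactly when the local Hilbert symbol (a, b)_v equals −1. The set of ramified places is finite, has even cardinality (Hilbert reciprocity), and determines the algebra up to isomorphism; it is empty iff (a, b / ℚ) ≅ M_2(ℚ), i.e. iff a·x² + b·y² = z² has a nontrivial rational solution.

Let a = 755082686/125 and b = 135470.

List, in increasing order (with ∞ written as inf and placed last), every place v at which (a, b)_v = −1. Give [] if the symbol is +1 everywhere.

Mod squares: a ≡ 3928630, b ≡ 135470. Check v ∈ {∞, 2, 5, 19, 23, 29, 31}.
v=2: v_2(a)=1, v_2(b)=1; units ≡ 3, 7 (mod 8); ε·ε+αω+βω = 1·1+1·0+1·1 ≡ 0  ⇒  (a,b)_2 = +1.
v=29: a=29^1·(≡10), b=29^0·(≡11) mod 29; (10|29)=-1, (11|29)=-1; (−1)^{1·0·14}·(-1)^0·(-1)^1 = -1.
v=23: a=23^1·(≡8), b=23^1·(≡2) mod 23; (8|23)=+1, (2|23)=+1; (−1)^{1·1·11}·(+1)^1·(+1)^1 = -1.
v=5: a=5^-3·(≡1), b=5^1·(≡4) mod 5; (1|5)=+1, (4|5)=+1; (−1)^{-3·1·2}·(+1)^1·(+1)^-3 = +1.
v=19: a=19^1·(≡10), b=19^1·(≡5) mod 19; (10|19)=-1, (5|19)=+1; (−1)^{1·1·9}·(-1)^1·(+1)^1 = +1.
v=31: a=31^3·(≡19), b=31^1·(≡30) mod 31; (19|31)=+1, (30|31)=-1; (−1)^{3·1·15}·(+1)^1·(-1)^3 = +1.
v=∞: 3928630 > 0 and 135470 > 0  ⇒  (a,b)_∞ = +1.
(3928630, 135470 / ℚ) ramifies at {23, 29}: a division algebra.

[23, 29]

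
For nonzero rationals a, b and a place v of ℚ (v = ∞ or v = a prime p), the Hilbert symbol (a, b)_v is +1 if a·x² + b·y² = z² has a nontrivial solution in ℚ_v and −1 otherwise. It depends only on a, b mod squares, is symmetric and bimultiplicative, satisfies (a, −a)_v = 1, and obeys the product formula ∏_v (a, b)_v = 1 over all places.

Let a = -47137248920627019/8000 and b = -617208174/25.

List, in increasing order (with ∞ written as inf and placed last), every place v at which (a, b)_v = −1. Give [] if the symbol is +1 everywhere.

[23, inf]

Mod squares: a ≡ -55, b ≡ -46. Check v ∈ {∞, 2, 3, 5, 7, 11, 23, 37}.
v=2: v_2(a)=-6, v_2(b)=1; units ≡ 1, 1 (mod 8); ε·ε+αω+βω = 0·0+-6·0+1·0 ≡ 0  ⇒  (a,b)_2 = +1.
v=3: a=3^6·(≡2), b=3^4·(≡2) mod 3; (2|3)=-1, (2|3)=-1; (−1)^{6·4·1}·(-1)^4·(-1)^6 = +1.
v=5: a=5^-3·(≡4), b=5^-2·(≡1) mod 5; (4|5)=+1, (1|5)=+1; (−1)^{-3·-2·2}·(+1)^-2·(+1)^-3 = +1.
v=23: a=23^2·(≡14), b=23^1·(≡10) mod 23; (14|23)=-1, (10|23)=-1; (−1)^{2·1·11}·(-1)^1·(-1)^2 = -1.
v=11: a=11^3·(≡7), b=11^2·(≡5) mod 11; (7|11)=-1, (5|11)=+1; (−1)^{3·2·5}·(-1)^2·(+1)^3 = +1.
v=∞: -55 < 0 and -46 < 0  ⇒  (a,b)_∞ = -1.
v=37: a=37^4·(≡22), b=37^2·(≡34) mod 37; (22|37)=-1, (34|37)=+1; (−1)^{4·2·18}·(-1)^2·(+1)^4 = +1.
v=7: a=7^2·(≡1), b=7^0·(≡3) mod 7; (1|7)=+1, (3|7)=-1; (−1)^{2·0·3}·(+1)^0·(-1)^2 = +1.
(-55, -46 / ℚ) ramifies at {23, ∞}: a division algebra.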